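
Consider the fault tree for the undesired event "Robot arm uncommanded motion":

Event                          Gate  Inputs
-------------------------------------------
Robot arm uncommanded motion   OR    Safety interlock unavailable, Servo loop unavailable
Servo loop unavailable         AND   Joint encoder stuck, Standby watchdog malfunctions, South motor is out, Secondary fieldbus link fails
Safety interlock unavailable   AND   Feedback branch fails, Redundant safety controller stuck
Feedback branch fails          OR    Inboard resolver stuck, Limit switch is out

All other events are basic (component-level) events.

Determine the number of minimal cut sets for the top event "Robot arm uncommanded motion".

3

Feedback branch fails [OR]: union of children's cut sets → 2 cut set(s).
Safety interlock unavailable [AND]: one cut set from each child combined → 2 × 1 = 2 cut set(s).
Servo loop unavailable [AND]: one cut set from each child combined → 1 × 1 × 1 × 1 = 1 cut set(s).
Robot arm uncommanded motion [OR]: union of children's cut sets → 3 cut set(s).
Minimal cut sets: {Inboard resolver stuck, Redundant safety controller stuck}; {Limit switch is out, Redundant safety controller stuck}; {Joint encoder stuck, Secondary fieldbus link fails, South motor is out, Standby watchdog malfunctions}.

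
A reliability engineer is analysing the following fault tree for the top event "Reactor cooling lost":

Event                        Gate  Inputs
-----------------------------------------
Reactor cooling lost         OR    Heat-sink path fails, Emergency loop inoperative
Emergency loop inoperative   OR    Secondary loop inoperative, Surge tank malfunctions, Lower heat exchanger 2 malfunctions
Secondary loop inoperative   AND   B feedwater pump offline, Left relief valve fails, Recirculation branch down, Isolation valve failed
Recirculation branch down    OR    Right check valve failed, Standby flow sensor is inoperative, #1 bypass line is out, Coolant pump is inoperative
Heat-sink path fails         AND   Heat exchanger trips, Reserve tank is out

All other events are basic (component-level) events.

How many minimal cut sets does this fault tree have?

Heat-sink path fails [AND]: one cut set from each child combined → 1 × 1 = 1 cut set(s).
Recirculation branch down [OR]: union of children's cut sets → 4 cut set(s).
Secondary loop inoperative [AND]: one cut set from each child combined → 1 × 1 × 4 × 1 = 4 cut set(s).
Emergency loop inoperative [OR]: union of children's cut sets → 6 cut set(s).
Reactor cooling lost [OR]: union of children's cut sets → 7 cut set(s).
Minimal cut sets: {Heat exchanger trips, Reserve tank is out}; {B feedwater pump offline, Isolation valve failed, Left relief valve fails, Right check valve failed}; {B feedwater pump offline, Isolation valve failed, Left relief valve fails, Standby flow sensor is inoperative}; {#1 bypass line is out, B feedwater pump offline, Isolation valve failed, Left relief valve fails}; {B feedwater pump offline, Coolant pump is inoperative, Isolation valve failed, Left relief valve fails}; {Surge tank malfunctions}; {Lower heat exchanger 2 malfunctions}.

7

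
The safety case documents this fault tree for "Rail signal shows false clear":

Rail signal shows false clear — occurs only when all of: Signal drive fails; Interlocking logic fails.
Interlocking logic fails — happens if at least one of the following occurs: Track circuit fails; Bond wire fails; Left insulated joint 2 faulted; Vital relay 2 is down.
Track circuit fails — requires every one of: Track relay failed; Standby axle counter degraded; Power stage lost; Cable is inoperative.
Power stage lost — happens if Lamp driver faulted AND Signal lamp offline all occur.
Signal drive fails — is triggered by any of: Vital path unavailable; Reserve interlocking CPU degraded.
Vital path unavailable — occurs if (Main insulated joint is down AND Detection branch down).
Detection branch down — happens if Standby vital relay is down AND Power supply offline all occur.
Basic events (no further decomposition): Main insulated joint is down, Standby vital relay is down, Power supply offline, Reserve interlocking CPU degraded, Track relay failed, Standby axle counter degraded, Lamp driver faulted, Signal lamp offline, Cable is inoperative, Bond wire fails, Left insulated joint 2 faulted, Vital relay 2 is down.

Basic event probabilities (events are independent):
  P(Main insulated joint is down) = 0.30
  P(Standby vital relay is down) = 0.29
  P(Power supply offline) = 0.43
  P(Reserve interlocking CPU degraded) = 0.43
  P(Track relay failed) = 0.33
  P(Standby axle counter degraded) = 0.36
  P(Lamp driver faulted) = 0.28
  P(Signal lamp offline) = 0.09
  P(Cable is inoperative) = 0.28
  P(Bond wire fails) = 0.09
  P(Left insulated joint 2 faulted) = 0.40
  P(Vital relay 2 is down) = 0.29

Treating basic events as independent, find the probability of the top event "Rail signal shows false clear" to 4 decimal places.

P(Detection branch down) [AND] = 0.29 × 0.43 = 0.124700
P(Vital path unavailable) [AND] = 0.30 × 0.124700 = 0.037410
P(Signal drive fails) [OR] = 1 − (1−0.037410) × (1−0.43) = 0.451324
P(Power stage lost) [AND] = 0.28 × 0.09 = 0.025200
P(Track circuit fails) [AND] = 0.33 × 0.36 × 0.025200 × 0.28 = 0.000838
P(Interlocking logic fails) [OR] = 1 − (1−0.000838) × (1−0.09) × (1−0.40) × (1−0.29) = 0.612665
P(Rail signal shows false clear) [AND] = 0.451324 × 0.612665 = 0.276510
Rounded to 4 decimal places: P(Rail signal shows false clear) ≈ 0.2765.

0.2765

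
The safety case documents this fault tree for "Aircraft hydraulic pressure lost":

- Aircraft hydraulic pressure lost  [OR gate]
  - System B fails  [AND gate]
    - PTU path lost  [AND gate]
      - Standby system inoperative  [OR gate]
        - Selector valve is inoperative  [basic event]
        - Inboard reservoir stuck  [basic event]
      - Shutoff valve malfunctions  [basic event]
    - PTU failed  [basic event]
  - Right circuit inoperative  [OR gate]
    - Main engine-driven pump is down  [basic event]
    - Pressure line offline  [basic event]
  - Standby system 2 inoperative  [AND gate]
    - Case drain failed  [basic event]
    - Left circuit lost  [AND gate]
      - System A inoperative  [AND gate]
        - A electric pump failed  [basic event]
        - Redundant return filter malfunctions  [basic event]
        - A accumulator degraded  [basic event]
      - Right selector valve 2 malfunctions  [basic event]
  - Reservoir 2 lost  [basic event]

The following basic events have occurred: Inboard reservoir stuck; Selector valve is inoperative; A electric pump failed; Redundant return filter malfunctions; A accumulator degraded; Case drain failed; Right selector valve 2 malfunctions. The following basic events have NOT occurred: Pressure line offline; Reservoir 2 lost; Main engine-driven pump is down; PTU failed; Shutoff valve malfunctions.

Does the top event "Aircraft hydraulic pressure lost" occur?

Standby system inoperative [OR]: Selector valve is inoperative=occurs, Inboard reservoir stuck=occurs → at least one input occurs → occurs.
PTU path lost [AND]: Standby system inoperative=occurs, Shutoff valve malfunctions=not → not all inputs occur → does not occur.
System B fails [AND]: PTU path lost=not, PTU failed=not → not all inputs occur → does not occur.
Right circuit inoperative [OR]: Main engine-driven pump is down=not, Pressure line offline=not → no input occurs → does not occur.
System A inoperative [AND]: A electric pump failed=occurs, Redundant return filter malfunctions=occurs, A accumulator degraded=occurs → all inputs occur → occurs.
Left circuit lost [AND]: System A inoperative=occurs, Right selector valve 2 malfunctions=occurs → all inputs occur → occurs.
Standby system 2 inoperative [AND]: Case drain failed=occurs, Left circuit lost=occurs → all inputs occur → occurs.
Aircraft hydraulic pressure lost [OR]: System B fails=not, Right circuit inoperative=not, Standby system 2 inoperative=occurs, Reservoir 2 lost=not → at least one input occurs → occurs.

Yes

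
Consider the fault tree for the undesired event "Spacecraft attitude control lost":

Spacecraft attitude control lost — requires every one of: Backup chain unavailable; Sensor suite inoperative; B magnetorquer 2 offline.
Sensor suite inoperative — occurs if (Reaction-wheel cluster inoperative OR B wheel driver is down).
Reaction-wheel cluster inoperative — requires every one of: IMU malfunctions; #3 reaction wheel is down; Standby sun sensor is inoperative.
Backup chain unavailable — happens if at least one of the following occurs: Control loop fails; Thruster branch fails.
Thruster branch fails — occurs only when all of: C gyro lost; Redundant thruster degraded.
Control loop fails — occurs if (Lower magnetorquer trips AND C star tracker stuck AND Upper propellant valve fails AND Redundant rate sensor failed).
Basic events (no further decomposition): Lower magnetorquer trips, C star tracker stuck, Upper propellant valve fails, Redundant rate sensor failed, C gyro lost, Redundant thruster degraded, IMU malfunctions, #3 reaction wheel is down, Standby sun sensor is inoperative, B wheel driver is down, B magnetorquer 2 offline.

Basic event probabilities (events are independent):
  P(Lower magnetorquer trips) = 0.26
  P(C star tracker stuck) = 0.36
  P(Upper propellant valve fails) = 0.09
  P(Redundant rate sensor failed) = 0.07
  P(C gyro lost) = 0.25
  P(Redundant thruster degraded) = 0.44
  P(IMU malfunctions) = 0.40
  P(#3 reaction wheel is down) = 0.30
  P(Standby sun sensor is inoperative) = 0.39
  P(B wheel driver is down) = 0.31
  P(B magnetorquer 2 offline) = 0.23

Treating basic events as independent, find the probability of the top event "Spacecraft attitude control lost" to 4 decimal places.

0.0087

P(Control loop fails) [AND] = 0.26 × 0.36 × 0.09 × 0.07 = 0.000590
P(Thruster branch fails) [AND] = 0.25 × 0.44 = 0.110000
P(Backup chain unavailable) [OR] = 1 − (1−0.000590) × (1−0.110000) = 0.110525
P(Reaction-wheel cluster inoperative) [AND] = 0.40 × 0.30 × 0.39 = 0.046800
P(Sensor suite inoperative) [OR] = 1 − (1−0.046800) × (1−0.31) = 0.342292
P(Spacecraft attitude control lost) [AND] = 0.110525 × 0.342292 × 0.23 = 0.008701
Rounded to 4 decimal places: P(Spacecraft attitude control lost) ≈ 0.0087.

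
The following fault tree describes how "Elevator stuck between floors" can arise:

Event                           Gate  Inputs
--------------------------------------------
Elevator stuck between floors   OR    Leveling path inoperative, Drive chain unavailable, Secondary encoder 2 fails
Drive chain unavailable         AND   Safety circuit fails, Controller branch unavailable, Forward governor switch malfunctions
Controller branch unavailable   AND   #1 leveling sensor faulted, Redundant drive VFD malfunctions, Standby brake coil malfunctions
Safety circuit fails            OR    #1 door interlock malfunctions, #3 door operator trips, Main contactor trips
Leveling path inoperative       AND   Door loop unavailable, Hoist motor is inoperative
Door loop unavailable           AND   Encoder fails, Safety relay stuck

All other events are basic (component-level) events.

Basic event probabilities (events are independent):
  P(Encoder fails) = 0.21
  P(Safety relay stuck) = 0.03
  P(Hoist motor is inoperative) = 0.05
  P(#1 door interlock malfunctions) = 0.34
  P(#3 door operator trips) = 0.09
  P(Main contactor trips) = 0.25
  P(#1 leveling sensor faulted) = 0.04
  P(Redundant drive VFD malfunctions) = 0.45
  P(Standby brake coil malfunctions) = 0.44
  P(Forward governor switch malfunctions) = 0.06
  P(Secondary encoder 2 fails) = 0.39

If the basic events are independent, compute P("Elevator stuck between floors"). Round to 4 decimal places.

0.3904

P(Door loop unavailable) [AND] = 0.21 × 0.03 = 0.006300
P(Leveling path inoperative) [AND] = 0.006300 × 0.05 = 0.000315
P(Safety circuit fails) [OR] = 1 − (1−0.34) × (1−0.09) × (1−0.25) = 0.549550
P(Controller branch unavailable) [AND] = 0.04 × 0.45 × 0.44 = 0.007920
P(Drive chain unavailable) [AND] = 0.549550 × 0.007920 × 0.06 = 0.000261
P(Elevator stuck between floors) [OR] = 1 − (1−0.000315) × (1−0.000261) × (1−0.39) = 0.390351
Rounded to 4 decimal places: P(Elevator stuck between floors) ≈ 0.3904.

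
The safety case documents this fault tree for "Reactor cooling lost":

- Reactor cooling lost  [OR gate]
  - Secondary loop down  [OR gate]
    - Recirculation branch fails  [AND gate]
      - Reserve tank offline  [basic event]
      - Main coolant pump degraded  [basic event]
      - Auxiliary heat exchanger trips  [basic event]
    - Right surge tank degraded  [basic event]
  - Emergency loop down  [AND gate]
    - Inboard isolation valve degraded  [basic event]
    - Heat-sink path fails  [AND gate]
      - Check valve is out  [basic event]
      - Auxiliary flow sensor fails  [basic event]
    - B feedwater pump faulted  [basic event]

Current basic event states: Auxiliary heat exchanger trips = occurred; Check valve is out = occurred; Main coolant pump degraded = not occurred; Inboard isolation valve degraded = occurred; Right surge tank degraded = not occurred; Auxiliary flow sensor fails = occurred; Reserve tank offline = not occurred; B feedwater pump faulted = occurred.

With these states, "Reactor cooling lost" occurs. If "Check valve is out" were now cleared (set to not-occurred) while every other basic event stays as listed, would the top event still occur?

No

Counterfactual: set "Check valve is out" to not occurred.
Recirculation branch fails [AND]: Reserve tank offline=not, Main coolant pump degraded=not, Auxiliary heat exchanger trips=occurs → not all inputs occur → does not occur.
Secondary loop down [OR]: Recirculation branch fails=not, Right surge tank degraded=not → no input occurs → does not occur.
Heat-sink path fails [AND]: Check valve is out=not, Auxiliary flow sensor fails=occurs → not all inputs occur → does not occur.
Emergency loop down [AND]: Inboard isolation valve degraded=occurs, Heat-sink path fails=not, B feedwater pump faulted=occurs → not all inputs occur → does not occur.
Reactor cooling lost [OR]: Secondary loop down=not, Emergency loop down=not → no input occurs → does not occur.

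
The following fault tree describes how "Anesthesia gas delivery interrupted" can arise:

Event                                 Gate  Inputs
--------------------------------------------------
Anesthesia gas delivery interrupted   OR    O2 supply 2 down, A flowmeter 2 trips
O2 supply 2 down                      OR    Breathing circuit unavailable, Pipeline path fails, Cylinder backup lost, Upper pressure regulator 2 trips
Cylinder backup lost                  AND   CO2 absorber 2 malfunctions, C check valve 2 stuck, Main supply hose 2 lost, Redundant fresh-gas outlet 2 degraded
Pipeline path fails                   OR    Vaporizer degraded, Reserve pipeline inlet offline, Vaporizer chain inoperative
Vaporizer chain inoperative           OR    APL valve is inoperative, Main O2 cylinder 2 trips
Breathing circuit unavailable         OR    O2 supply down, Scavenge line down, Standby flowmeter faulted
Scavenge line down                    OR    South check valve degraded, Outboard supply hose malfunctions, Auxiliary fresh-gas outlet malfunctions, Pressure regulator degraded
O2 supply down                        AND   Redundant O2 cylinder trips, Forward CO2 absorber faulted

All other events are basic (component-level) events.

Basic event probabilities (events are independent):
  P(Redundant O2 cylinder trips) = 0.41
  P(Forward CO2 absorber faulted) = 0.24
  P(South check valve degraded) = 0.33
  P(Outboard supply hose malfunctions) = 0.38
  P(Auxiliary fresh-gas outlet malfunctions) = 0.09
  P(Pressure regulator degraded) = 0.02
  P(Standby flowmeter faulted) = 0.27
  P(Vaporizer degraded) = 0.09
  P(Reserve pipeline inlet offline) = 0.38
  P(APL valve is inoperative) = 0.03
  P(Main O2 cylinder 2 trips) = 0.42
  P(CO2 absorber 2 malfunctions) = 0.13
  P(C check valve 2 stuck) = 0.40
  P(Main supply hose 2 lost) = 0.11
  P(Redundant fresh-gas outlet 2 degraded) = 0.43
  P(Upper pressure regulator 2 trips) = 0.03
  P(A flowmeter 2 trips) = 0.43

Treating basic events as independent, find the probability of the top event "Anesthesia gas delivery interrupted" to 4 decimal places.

0.9573

P(O2 supply down) [AND] = 0.41 × 0.24 = 0.098400
P(Scavenge line down) [OR] = 1 − (1−0.33) × (1−0.38) × (1−0.09) × (1−0.02) = 0.629546
P(Breathing circuit unavailable) [OR] = 1 − (1−0.098400) × (1−0.629546) × (1−0.27) = 0.756179
P(Vaporizer chain inoperative) [OR] = 1 − (1−0.03) × (1−0.42) = 0.437400
P(Pipeline path fails) [OR] = 1 − (1−0.09) × (1−0.38) × (1−0.437400) = 0.682581
P(Cylinder backup lost) [AND] = 0.13 × 0.40 × 0.11 × 0.43 = 0.002460
P(O2 supply 2 down) [OR] = 1 − (1−0.756179) × (1−0.682581) × (1−0.002460) × (1−0.03) = 0.925113
P(Anesthesia gas delivery interrupted) [OR] = 1 − (1−0.925113) × (1−0.43) = 0.957314
Rounded to 4 decimal places: P(Anesthesia gas delivery interrupted) ≈ 0.9573.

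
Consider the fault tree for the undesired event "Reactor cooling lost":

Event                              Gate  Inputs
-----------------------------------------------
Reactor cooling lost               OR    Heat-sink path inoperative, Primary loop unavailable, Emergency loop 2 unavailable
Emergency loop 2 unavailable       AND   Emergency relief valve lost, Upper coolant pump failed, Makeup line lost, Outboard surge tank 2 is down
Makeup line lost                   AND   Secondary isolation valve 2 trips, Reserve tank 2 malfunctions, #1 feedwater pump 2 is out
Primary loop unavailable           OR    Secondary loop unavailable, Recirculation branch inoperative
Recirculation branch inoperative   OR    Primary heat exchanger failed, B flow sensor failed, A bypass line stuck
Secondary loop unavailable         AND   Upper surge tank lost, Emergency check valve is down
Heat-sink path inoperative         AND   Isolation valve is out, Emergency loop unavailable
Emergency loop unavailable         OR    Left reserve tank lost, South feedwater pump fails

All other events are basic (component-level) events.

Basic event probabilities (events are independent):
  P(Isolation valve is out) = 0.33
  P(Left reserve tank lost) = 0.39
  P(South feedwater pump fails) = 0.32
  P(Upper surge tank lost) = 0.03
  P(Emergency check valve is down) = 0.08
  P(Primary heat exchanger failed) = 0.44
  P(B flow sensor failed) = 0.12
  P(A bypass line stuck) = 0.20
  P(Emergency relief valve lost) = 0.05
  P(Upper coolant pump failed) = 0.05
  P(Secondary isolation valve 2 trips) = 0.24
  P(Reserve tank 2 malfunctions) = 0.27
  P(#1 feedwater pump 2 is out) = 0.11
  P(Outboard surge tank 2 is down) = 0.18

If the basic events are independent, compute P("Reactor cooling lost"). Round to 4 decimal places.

0.6827

P(Emergency loop unavailable) [OR] = 1 − (1−0.39) × (1−0.32) = 0.585200
P(Heat-sink path inoperative) [AND] = 0.33 × 0.585200 = 0.193116
P(Secondary loop unavailable) [AND] = 0.03 × 0.08 = 0.002400
P(Recirculation branch inoperative) [OR] = 1 − (1−0.44) × (1−0.12) × (1−0.20) = 0.605760
P(Primary loop unavailable) [OR] = 1 − (1−0.002400) × (1−0.605760) = 0.606706
P(Makeup line lost) [AND] = 0.24 × 0.27 × 0.11 = 0.007128
P(Emergency loop 2 unavailable) [AND] = 0.05 × 0.05 × 0.007128 × 0.18 = 0.000003
P(Reactor cooling lost) [OR] = 1 − (1−0.193116) × (1−0.606706) × (1−0.000003) = 0.682658
Rounded to 4 decimal places: P(Reactor cooling lost) ≈ 0.6827.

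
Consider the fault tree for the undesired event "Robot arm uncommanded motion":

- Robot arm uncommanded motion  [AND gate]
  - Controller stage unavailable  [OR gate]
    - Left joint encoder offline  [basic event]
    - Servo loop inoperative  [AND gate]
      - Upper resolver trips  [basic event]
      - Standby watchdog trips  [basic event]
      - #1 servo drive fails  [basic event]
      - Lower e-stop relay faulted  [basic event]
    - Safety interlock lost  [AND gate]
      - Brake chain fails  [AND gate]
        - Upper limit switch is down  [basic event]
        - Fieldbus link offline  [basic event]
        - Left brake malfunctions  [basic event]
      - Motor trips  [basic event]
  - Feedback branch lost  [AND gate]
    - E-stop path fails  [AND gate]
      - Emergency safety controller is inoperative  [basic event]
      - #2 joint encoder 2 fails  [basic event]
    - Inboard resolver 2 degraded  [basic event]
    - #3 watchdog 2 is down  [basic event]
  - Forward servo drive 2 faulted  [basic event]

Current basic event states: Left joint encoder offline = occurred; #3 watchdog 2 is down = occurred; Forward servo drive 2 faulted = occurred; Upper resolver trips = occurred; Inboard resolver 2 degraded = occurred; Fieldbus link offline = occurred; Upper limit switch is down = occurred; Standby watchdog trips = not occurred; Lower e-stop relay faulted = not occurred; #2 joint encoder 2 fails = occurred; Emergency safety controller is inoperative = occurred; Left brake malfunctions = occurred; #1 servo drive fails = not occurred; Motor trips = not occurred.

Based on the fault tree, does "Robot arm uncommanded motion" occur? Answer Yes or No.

Servo loop inoperative [AND]: Upper resolver trips=occurs, Standby watchdog trips=not, #1 servo drive fails=not, Lower e-stop relay faulted=not → not all inputs occur → does not occur.
Brake chain fails [AND]: Upper limit switch is down=occurs, Fieldbus link offline=occurs, Left brake malfunctions=occurs → all inputs occur → occurs.
Safety interlock lost [AND]: Brake chain fails=occurs, Motor trips=not → not all inputs occur → does not occur.
Controller stage unavailable [OR]: Left joint encoder offline=occurs, Servo loop inoperative=not, Safety interlock lost=not → at least one input occurs → occurs.
E-stop path fails [AND]: Emergency safety controller is inoperative=occurs, #2 joint encoder 2 fails=occurs → all inputs occur → occurs.
Feedback branch lost [AND]: E-stop path fails=occurs, Inboard resolver 2 degraded=occurs, #3 watchdog 2 is down=occurs → all inputs occur → occurs.
Robot arm uncommanded motion [AND]: Controller stage unavailable=occurs, Feedback branch lost=occurs, Forward servo drive 2 faulted=occurs → all inputs occur → occurs.

Yes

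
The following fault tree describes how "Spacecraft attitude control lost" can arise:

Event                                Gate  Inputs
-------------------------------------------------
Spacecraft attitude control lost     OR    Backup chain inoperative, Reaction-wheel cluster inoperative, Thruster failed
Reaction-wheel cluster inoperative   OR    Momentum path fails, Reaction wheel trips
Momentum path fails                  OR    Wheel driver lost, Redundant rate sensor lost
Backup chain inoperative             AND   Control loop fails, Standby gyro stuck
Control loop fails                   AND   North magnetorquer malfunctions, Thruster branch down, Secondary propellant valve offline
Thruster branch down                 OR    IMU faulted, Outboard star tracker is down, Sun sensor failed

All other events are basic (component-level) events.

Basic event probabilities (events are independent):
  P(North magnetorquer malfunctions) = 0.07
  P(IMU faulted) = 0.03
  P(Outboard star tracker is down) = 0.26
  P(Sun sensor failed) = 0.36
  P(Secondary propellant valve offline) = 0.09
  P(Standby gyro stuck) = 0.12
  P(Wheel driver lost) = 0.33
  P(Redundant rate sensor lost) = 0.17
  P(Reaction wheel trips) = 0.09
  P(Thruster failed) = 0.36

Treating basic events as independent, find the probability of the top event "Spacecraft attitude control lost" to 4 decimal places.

0.6763

P(Thruster branch down) [OR] = 1 − (1−0.03) × (1−0.26) × (1−0.36) = 0.540608
P(Control loop fails) [AND] = 0.07 × 0.540608 × 0.09 = 0.003406
P(Backup chain inoperative) [AND] = 0.003406 × 0.12 = 0.000409
P(Momentum path fails) [OR] = 1 − (1−0.33) × (1−0.17) = 0.443900
P(Reaction-wheel cluster inoperative) [OR] = 1 − (1−0.443900) × (1−0.09) = 0.493949
P(Spacecraft attitude control lost) [OR] = 1 − (1−0.000409) × (1−0.493949) × (1−0.36) = 0.676260
Rounded to 4 decimal places: P(Spacecraft attitude control lost) ≈ 0.6763.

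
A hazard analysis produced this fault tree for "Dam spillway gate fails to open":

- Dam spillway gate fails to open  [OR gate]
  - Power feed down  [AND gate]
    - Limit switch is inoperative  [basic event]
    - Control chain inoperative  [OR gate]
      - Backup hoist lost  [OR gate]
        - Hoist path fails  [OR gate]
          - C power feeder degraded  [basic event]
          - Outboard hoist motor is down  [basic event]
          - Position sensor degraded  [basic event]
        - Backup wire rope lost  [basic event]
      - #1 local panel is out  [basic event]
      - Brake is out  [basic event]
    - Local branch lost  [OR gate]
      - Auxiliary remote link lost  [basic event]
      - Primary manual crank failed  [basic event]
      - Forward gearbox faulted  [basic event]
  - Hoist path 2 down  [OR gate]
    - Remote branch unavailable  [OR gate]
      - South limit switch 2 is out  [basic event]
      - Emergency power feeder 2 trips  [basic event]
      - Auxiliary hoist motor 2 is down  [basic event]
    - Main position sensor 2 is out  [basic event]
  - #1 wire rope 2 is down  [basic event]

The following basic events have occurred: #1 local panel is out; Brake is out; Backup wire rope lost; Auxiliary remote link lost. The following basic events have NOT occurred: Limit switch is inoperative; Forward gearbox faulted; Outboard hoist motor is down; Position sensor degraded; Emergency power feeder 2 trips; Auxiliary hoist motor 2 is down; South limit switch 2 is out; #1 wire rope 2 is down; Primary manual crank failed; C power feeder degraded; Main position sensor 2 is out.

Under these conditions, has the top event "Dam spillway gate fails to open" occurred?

No

Hoist path fails [OR]: C power feeder degraded=not, Outboard hoist motor is down=not, Position sensor degraded=not → no input occurs → does not occur.
Backup hoist lost [OR]: Hoist path fails=not, Backup wire rope lost=occurs → at least one input occurs → occurs.
Control chain inoperative [OR]: Backup hoist lost=occurs, #1 local panel is out=occurs, Brake is out=occurs → at least one input occurs → occurs.
Local branch lost [OR]: Auxiliary remote link lost=occurs, Primary manual crank failed=not, Forward gearbox faulted=not → at least one input occurs → occurs.
Power feed down [AND]: Limit switch is inoperative=not, Control chain inoperative=occurs, Local branch lost=occurs → not all inputs occur → does not occur.
Remote branch unavailable [OR]: South limit switch 2 is out=not, Emergency power feeder 2 trips=not, Auxiliary hoist motor 2 is down=not → no input occurs → does not occur.
Hoist path 2 down [OR]: Remote branch unavailable=not, Main position sensor 2 is out=not → no input occurs → does not occur.
Dam spillway gate fails to open [OR]: Power feed down=not, Hoist path 2 down=not, #1 wire rope 2 is down=not → no input occurs → does not occur.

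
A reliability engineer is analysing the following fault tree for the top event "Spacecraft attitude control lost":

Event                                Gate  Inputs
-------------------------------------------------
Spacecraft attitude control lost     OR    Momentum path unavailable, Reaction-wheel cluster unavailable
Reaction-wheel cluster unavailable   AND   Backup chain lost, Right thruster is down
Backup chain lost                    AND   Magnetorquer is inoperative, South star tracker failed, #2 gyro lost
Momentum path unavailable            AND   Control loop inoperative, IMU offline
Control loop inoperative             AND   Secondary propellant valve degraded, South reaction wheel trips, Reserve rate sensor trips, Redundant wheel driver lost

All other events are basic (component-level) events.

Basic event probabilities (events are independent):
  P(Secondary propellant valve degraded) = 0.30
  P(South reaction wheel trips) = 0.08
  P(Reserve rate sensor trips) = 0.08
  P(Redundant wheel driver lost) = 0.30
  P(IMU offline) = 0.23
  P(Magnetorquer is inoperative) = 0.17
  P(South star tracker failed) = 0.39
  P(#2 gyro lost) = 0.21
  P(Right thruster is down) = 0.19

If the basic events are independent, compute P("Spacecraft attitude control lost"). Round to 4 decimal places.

P(Control loop inoperative) [AND] = 0.30 × 0.08 × 0.08 × 0.30 = 0.000576
P(Momentum path unavailable) [AND] = 0.000576 × 0.23 = 0.000132
P(Backup chain lost) [AND] = 0.17 × 0.39 × 0.21 = 0.013923
P(Reaction-wheel cluster unavailable) [AND] = 0.013923 × 0.19 = 0.002645
P(Spacecraft attitude control lost) [OR] = 1 − (1−0.000132) × (1−0.002645) = 0.002777
Rounded to 4 decimal places: P(Spacecraft attitude control lost) ≈ 0.0028.

0.0028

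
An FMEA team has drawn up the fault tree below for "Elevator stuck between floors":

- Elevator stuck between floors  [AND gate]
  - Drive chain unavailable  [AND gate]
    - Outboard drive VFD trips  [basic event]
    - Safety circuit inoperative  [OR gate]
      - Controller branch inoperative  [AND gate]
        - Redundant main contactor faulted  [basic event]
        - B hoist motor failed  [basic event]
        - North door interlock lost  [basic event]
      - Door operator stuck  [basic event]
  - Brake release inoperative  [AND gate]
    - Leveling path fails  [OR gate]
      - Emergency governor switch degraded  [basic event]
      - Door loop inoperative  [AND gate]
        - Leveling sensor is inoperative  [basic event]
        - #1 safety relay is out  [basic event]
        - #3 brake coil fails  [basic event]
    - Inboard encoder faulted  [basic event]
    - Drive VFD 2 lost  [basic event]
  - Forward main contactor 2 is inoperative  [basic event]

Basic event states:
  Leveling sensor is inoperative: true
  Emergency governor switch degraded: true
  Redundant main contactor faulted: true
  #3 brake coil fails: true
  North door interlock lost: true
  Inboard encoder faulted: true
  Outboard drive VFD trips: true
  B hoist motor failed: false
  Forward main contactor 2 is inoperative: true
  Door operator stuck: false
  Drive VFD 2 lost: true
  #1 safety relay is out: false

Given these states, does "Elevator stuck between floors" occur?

No

Controller branch inoperative [AND]: Redundant main contactor faulted=occurs, B hoist motor failed=not, North door interlock lost=occurs → not all inputs occur → does not occur.
Safety circuit inoperative [OR]: Controller branch inoperative=not, Door operator stuck=not → no input occurs → does not occur.
Drive chain unavailable [AND]: Outboard drive VFD trips=occurs, Safety circuit inoperative=not → not all inputs occur → does not occur.
Door loop inoperative [AND]: Leveling sensor is inoperative=occurs, #1 safety relay is out=not, #3 brake coil fails=occurs → not all inputs occur → does not occur.
Leveling path fails [OR]: Emergency governor switch degraded=occurs, Door loop inoperative=not → at least one input occurs → occurs.
Brake release inoperative [AND]: Leveling path fails=occurs, Inboard encoder faulted=occurs, Drive VFD 2 lost=occurs → all inputs occur → occurs.
Elevator stuck between floors [AND]: Drive chain unavailable=not, Brake release inoperative=occurs, Forward main contactor 2 is inoperative=occurs → not all inputs occur → does not occur.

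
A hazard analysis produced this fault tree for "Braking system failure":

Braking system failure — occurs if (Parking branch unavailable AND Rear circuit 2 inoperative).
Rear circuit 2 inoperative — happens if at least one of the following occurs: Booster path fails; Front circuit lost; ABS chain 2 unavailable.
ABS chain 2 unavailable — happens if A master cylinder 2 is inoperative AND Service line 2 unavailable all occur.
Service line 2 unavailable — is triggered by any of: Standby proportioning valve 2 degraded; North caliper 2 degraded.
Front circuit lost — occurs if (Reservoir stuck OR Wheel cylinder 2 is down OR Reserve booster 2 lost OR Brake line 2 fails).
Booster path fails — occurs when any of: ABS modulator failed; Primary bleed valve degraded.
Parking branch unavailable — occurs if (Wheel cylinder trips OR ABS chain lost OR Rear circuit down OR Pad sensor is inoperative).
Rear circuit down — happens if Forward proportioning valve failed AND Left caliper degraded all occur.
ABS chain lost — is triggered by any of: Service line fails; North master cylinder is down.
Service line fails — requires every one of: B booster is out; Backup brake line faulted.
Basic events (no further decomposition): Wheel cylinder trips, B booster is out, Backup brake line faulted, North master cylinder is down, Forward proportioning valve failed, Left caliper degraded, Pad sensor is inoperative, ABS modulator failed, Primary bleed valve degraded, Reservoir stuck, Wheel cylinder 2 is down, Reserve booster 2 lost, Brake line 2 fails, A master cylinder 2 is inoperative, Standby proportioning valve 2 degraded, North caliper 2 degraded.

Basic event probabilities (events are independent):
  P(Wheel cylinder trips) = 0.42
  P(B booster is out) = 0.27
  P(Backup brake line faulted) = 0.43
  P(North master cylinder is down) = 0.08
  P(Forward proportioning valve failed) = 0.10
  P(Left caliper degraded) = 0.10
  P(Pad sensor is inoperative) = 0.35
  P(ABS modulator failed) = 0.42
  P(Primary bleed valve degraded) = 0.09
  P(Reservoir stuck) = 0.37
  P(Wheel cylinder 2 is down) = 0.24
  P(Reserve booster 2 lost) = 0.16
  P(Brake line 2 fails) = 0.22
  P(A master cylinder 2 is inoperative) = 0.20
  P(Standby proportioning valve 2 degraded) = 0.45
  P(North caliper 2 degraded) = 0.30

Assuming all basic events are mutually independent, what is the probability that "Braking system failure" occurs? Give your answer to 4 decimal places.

0.5954

P(Service line fails) [AND] = 0.27 × 0.43 = 0.116100
P(ABS chain lost) [OR] = 1 − (1−0.116100) × (1−0.08) = 0.186812
P(Rear circuit down) [AND] = 0.10 × 0.10 = 0.010000
P(Parking branch unavailable) [OR] = 1 − (1−0.42) × (1−0.186812) × (1−0.010000) × (1−0.35) = 0.696494
P(Booster path fails) [OR] = 1 − (1−0.42) × (1−0.09) = 0.472200
P(Front circuit lost) [OR] = 1 − (1−0.37) × (1−0.24) × (1−0.16) × (1−0.22) = 0.686290
P(Service line 2 unavailable) [OR] = 1 − (1−0.45) × (1−0.30) = 0.615000
P(ABS chain 2 unavailable) [AND] = 0.20 × 0.615000 = 0.123000
P(Rear circuit 2 inoperative) [OR] = 1 − (1−0.472200) × (1−0.686290) × (1−0.123000) = 0.854790
P(Braking system failure) [AND] = 0.696494 × 0.854790 = 0.595356
Rounded to 4 decimal places: P(Braking system failure) ≈ 0.5954.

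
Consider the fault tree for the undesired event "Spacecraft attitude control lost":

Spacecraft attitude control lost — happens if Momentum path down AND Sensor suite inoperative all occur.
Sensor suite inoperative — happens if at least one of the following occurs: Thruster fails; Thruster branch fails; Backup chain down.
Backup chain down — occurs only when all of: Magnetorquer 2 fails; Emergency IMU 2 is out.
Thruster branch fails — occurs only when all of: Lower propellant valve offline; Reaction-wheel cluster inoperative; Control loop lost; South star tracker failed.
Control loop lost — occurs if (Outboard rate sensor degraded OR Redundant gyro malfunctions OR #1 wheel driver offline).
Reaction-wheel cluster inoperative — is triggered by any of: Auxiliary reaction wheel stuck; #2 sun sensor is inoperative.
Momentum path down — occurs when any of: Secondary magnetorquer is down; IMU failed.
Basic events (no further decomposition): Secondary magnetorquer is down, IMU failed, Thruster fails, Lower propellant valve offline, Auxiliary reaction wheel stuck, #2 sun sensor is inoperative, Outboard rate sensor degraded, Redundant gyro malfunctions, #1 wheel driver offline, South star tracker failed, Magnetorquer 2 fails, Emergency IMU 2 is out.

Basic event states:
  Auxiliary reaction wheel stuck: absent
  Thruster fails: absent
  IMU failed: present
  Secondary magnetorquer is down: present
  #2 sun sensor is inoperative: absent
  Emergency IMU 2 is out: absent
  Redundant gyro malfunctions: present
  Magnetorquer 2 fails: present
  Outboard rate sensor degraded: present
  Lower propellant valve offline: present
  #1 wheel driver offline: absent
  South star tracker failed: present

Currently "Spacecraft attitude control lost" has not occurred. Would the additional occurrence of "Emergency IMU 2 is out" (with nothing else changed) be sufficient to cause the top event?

Counterfactual: set "Emergency IMU 2 is out" to occurred.
Momentum path down [OR]: Secondary magnetorquer is down=occurs, IMU failed=occurs → at least one input occurs → occurs.
Reaction-wheel cluster inoperative [OR]: Auxiliary reaction wheel stuck=not, #2 sun sensor is inoperative=not → no input occurs → does not occur.
Control loop lost [OR]: Outboard rate sensor degraded=occurs, Redundant gyro malfunctions=occurs, #1 wheel driver offline=not → at least one input occurs → occurs.
Thruster branch fails [AND]: Lower propellant valve offline=occurs, Reaction-wheel cluster inoperative=not, Control loop lost=occurs, South star tracker failed=occurs → not all inputs occur → does not occur.
Backup chain down [AND]: Magnetorquer 2 fails=occurs, Emergency IMU 2 is out=occurs → all inputs occur → occurs.
Sensor suite inoperative [OR]: Thruster fails=not, Thruster branch fails=not, Backup chain down=occurs → at least one input occurs → occurs.
Spacecraft attitude control lost [AND]: Momentum path down=occurs, Sensor suite inoperative=occurs → all inputs occur → occurs.

Yes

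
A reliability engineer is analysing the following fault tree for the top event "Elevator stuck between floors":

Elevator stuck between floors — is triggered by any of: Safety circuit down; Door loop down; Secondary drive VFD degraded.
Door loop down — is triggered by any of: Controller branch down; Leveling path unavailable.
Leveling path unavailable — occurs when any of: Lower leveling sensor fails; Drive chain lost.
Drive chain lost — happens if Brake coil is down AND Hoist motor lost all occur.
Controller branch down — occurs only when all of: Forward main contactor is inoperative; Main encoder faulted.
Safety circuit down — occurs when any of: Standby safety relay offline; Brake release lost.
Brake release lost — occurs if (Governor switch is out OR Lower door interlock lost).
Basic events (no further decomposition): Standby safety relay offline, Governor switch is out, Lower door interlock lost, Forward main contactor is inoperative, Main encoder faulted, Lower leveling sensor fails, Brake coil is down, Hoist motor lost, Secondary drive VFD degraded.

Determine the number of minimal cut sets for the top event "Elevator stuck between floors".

Brake release lost [OR]: union of children's cut sets → 2 cut set(s).
Safety circuit down [OR]: union of children's cut sets → 3 cut set(s).
Controller branch down [AND]: one cut set from each child combined → 1 × 1 = 1 cut set(s).
Drive chain lost [AND]: one cut set from each child combined → 1 × 1 = 1 cut set(s).
Leveling path unavailable [OR]: union of children's cut sets → 2 cut set(s).
Door loop down [OR]: union of children's cut sets → 3 cut set(s).
Elevator stuck between floors [OR]: union of children's cut sets → 7 cut set(s).
Minimal cut sets: {Standby safety relay offline}; {Governor switch is out}; {Lower door interlock lost}; {Forward main contactor is inoperative, Main encoder faulted}; {Lower leveling sensor fails}; {Brake coil is down, Hoist motor lost}; {Secondary drive VFD degraded}.

7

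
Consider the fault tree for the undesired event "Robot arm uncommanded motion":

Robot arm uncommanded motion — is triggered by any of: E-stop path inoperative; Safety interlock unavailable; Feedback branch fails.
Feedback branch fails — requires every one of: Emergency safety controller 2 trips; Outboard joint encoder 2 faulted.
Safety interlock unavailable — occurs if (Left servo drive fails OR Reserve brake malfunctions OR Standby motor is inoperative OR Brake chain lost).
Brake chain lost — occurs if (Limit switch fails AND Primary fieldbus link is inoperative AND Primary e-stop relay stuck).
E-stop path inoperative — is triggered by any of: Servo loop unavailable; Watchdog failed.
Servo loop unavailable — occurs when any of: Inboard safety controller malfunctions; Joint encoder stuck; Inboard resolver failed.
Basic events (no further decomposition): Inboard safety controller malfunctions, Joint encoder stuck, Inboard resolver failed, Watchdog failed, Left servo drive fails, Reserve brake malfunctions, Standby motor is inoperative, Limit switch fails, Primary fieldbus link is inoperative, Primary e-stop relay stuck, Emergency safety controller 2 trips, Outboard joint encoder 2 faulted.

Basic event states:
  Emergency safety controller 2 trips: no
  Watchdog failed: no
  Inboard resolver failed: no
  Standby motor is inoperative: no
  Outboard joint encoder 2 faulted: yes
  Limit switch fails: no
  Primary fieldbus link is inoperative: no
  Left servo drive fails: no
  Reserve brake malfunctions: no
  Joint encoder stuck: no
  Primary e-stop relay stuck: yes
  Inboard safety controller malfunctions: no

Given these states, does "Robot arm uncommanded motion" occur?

Servo loop unavailable [OR]: Inboard safety controller malfunctions=not, Joint encoder stuck=not, Inboard resolver failed=not → no input occurs → does not occur.
E-stop path inoperative [OR]: Servo loop unavailable=not, Watchdog failed=not → no input occurs → does not occur.
Brake chain lost [AND]: Limit switch fails=not, Primary fieldbus link is inoperative=not, Primary e-stop relay stuck=occurs → not all inputs occur → does not occur.
Safety interlock unavailable [OR]: Left servo drive fails=not, Reserve brake malfunctions=not, Standby motor is inoperative=not, Brake chain lost=not → no input occurs → does not occur.
Feedback branch fails [AND]: Emergency safety controller 2 trips=not, Outboard joint encoder 2 faulted=occurs → not all inputs occur → does not occur.
Robot arm uncommanded motion [OR]: E-stop path inoperative=not, Safety interlock unavailable=not, Feedback branch fails=not → no input occurs → does not occur.

No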